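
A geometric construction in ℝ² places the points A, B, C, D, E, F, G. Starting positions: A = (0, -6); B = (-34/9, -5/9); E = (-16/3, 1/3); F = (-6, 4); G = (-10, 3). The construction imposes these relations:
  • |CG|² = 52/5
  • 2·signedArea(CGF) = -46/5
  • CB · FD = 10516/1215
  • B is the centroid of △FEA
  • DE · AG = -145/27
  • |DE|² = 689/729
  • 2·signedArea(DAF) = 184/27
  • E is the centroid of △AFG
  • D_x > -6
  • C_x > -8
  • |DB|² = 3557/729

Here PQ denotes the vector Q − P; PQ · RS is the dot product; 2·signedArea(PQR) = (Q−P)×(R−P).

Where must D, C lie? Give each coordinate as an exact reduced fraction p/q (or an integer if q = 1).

C = (-36/5, 7/5)
D = (-136/27, 34/27)

1. D_x = -136/27  [2·signedArea(DAF) = 184/27 ∩ DE · AG = -145/27]
2. D_y = 34/27  [2·signedArea(DAF) = 184/27 ∩ DE · AG = -145/27]
   → D = (-136/27, 34/27)
3. C_x = -36/5  [2·signedArea(CGF) = -46/5 ∩ CB · FD = 10516/1215]
4. C_y = 7/5  [2·signedArea(CGF) = -46/5 ∩ CB · FD = 10516/1215]
   → C = (-36/5, 7/5)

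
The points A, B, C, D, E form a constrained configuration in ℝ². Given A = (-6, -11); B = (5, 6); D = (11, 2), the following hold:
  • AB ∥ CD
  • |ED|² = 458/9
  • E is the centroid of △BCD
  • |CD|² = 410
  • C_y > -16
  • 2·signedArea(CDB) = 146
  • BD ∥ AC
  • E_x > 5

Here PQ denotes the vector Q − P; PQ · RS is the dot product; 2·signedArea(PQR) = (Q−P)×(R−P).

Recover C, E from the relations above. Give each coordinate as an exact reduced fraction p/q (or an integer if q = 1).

1. C_x = 0  [AB ∥ CD ∩ BD ∥ AC]
2. C_y = -15  [AB ∥ CD ∩ BD ∥ AC]
   → C = (0, -15)
3. E_x = 16/3  [E is the centroid of △BCD]
4. E_y = -7/3  [E is the centroid of △BCD]
   → E = (16/3, -7/3)

C = (0, -15)
E = (16/3, -7/3)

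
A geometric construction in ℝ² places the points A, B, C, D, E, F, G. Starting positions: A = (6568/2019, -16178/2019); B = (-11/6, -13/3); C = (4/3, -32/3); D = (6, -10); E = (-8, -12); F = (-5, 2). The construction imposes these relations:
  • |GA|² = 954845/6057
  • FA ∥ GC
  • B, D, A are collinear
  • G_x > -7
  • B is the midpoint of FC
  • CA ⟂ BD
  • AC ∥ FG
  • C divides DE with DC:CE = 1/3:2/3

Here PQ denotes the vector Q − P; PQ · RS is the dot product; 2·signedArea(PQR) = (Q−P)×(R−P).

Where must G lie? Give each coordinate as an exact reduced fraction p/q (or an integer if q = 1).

G = (-4657/673, -440/673)

1. G_x = -4657/673  [FA ∥ GC ∩ AC ∥ FG]
2. G_y = -440/673  [FA ∥ GC ∩ AC ∥ FG]
   → G = (-4657/673, -440/673)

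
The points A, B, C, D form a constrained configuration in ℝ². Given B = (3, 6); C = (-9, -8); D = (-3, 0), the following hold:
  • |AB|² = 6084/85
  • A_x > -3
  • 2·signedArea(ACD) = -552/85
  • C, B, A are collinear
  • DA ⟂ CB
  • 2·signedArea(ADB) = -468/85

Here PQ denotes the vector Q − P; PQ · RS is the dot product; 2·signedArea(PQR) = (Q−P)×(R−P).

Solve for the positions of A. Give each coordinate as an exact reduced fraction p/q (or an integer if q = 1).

A = (-213/85, -36/85)

1. A_x = -213/85  [C, B, A are collinear ∩ DA ⟂ CB]
2. A_y = -36/85  [C, B, A are collinear ∩ DA ⟂ CB]
   → A = (-213/85, -36/85)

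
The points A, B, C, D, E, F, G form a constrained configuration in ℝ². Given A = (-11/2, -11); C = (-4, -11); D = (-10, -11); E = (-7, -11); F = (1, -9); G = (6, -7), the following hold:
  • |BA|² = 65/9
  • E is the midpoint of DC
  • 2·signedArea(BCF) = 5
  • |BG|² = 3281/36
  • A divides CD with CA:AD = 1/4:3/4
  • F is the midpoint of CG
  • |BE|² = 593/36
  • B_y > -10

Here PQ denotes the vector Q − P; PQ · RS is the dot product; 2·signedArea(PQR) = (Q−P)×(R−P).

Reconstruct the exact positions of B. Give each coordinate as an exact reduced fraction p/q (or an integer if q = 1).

B = (-19/6, -29/3)

1. B_x = -19/6  [line -2·x + 5·y + 42 = 0 ∩ |BA|² = 65/9]
2. B_y = -29/3  [line -2·x + 5·y + 42 = 0 ∩ |BA|² = 65/9]
   → B = (-19/6, -29/3)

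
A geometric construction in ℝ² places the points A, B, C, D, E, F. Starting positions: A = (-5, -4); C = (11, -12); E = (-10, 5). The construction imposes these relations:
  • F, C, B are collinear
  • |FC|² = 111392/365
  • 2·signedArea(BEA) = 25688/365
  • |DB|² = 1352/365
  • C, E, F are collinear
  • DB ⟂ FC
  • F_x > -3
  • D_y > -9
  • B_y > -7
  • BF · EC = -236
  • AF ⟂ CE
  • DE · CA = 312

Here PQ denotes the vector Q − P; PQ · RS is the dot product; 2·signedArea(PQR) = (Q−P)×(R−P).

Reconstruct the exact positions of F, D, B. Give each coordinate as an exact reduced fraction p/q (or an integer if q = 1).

1. F_x = -941/365  [C, E, F are collinear ∩ AF ⟂ CE]
2. F_y = -368/365  [C, E, F are collinear ∩ AF ⟂ CE]
   → F = (-941/365, -368/365)
3. B_x = 1537/365  [F, C, B are collinear ∩ 2·signedArea(BEA) = 25688/365]
4. B_y = -2374/365  [F, C, B are collinear ∩ 2·signedArea(BEA) = 25688/365]
   → B = (1537/365, -2374/365)
5. D_x = 3  [DE · CA = 312 ∩ DB ⟂ FC]
6. D_y = -8  [DE · CA = 312 ∩ DB ⟂ FC]
   → D = (3, -8)

B = (1537/365, -2374/365)
D = (3, -8)
F = (-941/365, -368/365)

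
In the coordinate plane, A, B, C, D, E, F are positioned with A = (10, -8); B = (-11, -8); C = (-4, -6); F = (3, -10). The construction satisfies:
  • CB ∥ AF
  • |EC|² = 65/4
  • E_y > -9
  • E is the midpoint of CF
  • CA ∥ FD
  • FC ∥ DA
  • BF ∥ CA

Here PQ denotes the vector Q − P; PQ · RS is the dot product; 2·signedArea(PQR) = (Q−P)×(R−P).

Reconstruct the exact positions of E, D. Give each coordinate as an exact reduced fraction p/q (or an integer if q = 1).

D = (17, -12)
E = (-1/2, -8)

1. E_x = -1/2  [E is the midpoint of CF]
2. E_y = -8  [E is the midpoint of CF]
   → E = (-1/2, -8)
3. D_x = 17  [FC ∥ DA ∩ CA ∥ FD]
4. D_y = -12  [FC ∥ DA ∩ CA ∥ FD]
   → D = (17, -12)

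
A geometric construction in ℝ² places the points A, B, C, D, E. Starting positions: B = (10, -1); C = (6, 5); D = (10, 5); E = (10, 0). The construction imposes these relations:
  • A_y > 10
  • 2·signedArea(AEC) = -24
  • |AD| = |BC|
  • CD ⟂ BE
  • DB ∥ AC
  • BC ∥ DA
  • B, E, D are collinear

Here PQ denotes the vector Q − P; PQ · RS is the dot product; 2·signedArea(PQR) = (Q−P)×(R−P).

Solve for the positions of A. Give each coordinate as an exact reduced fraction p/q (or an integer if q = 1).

A = (6, 11)

1. A_x = 6  [DB ∥ AC ∩ BC ∥ DA]
2. A_y = 11  [DB ∥ AC ∩ BC ∥ DA]
   → A = (6, 11)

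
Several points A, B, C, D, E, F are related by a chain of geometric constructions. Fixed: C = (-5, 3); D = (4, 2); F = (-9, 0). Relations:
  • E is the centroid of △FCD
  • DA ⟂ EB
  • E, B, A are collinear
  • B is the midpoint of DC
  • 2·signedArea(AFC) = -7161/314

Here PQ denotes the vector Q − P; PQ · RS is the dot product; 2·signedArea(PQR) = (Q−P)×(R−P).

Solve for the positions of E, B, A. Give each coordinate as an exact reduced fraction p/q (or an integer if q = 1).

A = (1101/314, 1155/314)
B = (-1/2, 5/2)
E = (-10/3, 5/3)

1. E_x = -10/3  [E is the centroid of △FCD]
2. E_y = 5/3  [E is the centroid of △FCD]
   → E = (-10/3, 5/3)
3. B_x = -1/2  [B is the midpoint of DC]
4. B_y = 5/2  [B is the midpoint of DC]
   → B = (-1/2, 5/2)
5. A_x = 1101/314  [E, B, A are collinear ∩ DA ⟂ EB]
6. A_y = 1155/314  [E, B, A are collinear ∩ DA ⟂ EB]
   → A = (1101/314, 1155/314)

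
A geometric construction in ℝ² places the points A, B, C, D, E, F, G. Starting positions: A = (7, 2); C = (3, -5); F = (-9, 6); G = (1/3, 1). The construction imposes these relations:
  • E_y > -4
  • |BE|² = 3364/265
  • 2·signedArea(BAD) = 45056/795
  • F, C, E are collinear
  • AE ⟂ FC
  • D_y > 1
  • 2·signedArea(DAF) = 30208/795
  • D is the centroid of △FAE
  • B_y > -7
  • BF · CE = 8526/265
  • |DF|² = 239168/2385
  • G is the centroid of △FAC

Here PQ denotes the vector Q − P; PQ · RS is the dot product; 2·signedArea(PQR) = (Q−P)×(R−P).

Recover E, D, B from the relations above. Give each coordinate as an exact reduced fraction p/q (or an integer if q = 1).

B = (1143/265, -1644/265)
D = (-83/795, 1114/795)
E = (447/265, -1006/265)

1. E_x = 447/265  [F, C, E are collinear ∩ AE ⟂ FC]
2. E_y = -1006/265  [F, C, E are collinear ∩ AE ⟂ FC]
   → E = (447/265, -1006/265)
3. D_x = -83/795  [D is the centroid of △FAE]
4. D_y = 1114/795  [D is the centroid of △FAE]
   → D = (-83/795, 1114/795)
5. B_x = 1143/265  [BF · CE = 8526/265 ∩ 2·signedArea(BAD) = 45056/795]
6. B_y = -1644/265  [BF · CE = 8526/265 ∩ 2·signedArea(BAD) = 45056/795]
   → B = (1143/265, -1644/265)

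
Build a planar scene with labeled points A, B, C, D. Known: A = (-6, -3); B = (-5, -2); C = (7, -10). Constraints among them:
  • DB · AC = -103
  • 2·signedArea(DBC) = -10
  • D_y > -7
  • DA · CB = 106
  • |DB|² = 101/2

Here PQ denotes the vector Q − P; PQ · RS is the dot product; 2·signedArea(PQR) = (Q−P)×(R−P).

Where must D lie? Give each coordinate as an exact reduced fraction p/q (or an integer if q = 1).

D = (1/2, -13/2)

1. D_x = 1/2  [DA · CB = 106 ∩ DB · AC = -103]
2. D_y = -13/2  [DA · CB = 106 ∩ DB · AC = -103]
   → D = (1/2, -13/2)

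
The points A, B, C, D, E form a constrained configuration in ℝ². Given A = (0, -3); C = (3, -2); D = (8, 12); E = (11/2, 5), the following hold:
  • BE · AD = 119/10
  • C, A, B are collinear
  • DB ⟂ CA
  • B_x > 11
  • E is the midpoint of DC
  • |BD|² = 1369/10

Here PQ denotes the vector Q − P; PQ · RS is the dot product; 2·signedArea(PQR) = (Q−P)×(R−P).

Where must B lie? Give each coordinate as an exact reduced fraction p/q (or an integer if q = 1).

1. B_x = 117/10  [C, A, B are collinear ∩ DB ⟂ CA]
2. B_y = 9/10  [C, A, B are collinear ∩ DB ⟂ CA]
   → B = (117/10, 9/10)

B = (117/10, 9/10)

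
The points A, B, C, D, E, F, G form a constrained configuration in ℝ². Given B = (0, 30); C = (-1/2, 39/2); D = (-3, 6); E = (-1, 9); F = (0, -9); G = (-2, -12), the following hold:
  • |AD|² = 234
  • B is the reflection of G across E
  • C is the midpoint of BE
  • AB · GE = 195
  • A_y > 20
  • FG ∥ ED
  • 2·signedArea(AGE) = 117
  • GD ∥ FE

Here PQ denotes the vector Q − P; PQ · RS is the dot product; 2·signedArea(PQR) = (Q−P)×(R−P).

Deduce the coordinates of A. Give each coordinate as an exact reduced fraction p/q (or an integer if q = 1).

A = (-6, 21)

1. A_x = -6  [AB · GE = 195 ∩ 2·signedArea(AGE) = 117]
2. A_y = 21  [AB · GE = 195 ∩ 2·signedArea(AGE) = 117]
   → A = (-6, 21)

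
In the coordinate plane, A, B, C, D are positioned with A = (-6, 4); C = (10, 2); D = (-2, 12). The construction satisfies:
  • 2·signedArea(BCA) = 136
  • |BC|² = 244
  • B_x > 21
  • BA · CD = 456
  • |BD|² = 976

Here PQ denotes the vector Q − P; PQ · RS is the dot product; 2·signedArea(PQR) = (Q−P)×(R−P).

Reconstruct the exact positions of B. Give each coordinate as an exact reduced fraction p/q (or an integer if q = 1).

1. B_x = 22  [2·signedArea(BCA) = 136 ∩ BA · CD = 456]
2. B_y = -8  [2·signedArea(BCA) = 136 ∩ BA · CD = 456]
   → B = (22, -8)

B = (22, -8)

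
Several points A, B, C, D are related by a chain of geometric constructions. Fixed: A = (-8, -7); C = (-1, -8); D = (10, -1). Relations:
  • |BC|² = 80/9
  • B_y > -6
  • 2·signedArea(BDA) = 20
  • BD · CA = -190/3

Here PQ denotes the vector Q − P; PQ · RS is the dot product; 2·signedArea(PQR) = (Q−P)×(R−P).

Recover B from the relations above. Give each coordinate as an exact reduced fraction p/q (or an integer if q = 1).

1. B_x = 1/3  [2·signedArea(BDA) = 20 ∩ BD · CA = -190/3]
2. B_y = -16/3  [2·signedArea(BDA) = 20 ∩ BD · CA = -190/3]
   → B = (1/3, -16/3)

B = (1/3, -16/3)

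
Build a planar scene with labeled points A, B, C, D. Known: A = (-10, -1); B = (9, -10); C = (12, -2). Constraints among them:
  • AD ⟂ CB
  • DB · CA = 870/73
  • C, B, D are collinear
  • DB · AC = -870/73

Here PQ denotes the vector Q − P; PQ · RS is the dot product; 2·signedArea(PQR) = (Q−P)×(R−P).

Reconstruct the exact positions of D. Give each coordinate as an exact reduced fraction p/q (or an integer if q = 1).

1. D_x = 702/73  [C, B, D are collinear ∩ AD ⟂ CB]
2. D_y = -610/73  [C, B, D are collinear ∩ AD ⟂ CB]
   → D = (702/73, -610/73)

D = (702/73, -610/73)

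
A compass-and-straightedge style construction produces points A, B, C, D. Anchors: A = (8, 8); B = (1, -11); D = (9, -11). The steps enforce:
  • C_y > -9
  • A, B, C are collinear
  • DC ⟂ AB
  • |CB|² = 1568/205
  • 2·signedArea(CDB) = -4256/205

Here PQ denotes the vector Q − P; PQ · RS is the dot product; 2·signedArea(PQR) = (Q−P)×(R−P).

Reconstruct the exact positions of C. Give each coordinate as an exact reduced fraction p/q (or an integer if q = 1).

1. C_x = 401/205  [A, B, C are collinear ∩ DC ⟂ AB]
2. C_y = -1723/205  [A, B, C are collinear ∩ DC ⟂ AB]
   → C = (401/205, -1723/205)

C = (401/205, -1723/205)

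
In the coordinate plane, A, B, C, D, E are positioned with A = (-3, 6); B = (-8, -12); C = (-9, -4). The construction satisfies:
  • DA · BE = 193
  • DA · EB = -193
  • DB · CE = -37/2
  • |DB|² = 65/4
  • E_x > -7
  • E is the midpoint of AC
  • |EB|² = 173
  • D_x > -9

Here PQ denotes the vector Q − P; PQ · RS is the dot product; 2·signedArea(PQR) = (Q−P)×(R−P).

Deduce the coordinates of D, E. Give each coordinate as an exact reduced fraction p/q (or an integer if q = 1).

D = (-17/2, -8)
E = (-6, 1)

1. E_x = -6  [E is the midpoint of AC]
2. E_y = 1  [E is the midpoint of AC]
   → E = (-6, 1)
3. D_x = -17/2  [DA · EB = -193 ∩ DB · CE = -37/2]
4. D_y = -8  [DA · EB = -193 ∩ DB · CE = -37/2]
   → D = (-17/2, -8)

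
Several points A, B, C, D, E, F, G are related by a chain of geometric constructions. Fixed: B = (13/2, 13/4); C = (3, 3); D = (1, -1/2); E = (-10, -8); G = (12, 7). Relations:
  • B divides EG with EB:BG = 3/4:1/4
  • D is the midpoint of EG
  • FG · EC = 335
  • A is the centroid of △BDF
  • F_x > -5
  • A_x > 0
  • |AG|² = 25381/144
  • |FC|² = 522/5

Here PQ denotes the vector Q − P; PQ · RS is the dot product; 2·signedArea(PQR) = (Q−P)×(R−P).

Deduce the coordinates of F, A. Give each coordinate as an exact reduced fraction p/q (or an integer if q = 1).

1. F_x = -24/5  [line -13·x + -11·y + -102 = 0 ∩ |FC|² = 522/5]
2. F_y = -18/5  [line -13·x + -11·y + -102 = 0 ∩ |FC|² = 522/5]
   → F = (-24/5, -18/5)
3. A_x = 9/10  [A is the centroid of △BDF]
4. A_y = -17/60  [A is the centroid of △BDF]
   → A = (9/10, -17/60)

A = (9/10, -17/60)
F = (-24/5, -18/5)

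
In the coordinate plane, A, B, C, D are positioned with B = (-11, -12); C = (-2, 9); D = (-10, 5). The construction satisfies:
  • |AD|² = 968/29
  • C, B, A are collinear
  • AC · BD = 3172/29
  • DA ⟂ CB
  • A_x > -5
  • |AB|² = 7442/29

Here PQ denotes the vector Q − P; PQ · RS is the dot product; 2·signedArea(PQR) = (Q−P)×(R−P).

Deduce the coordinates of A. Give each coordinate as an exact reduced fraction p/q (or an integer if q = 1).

A = (-136/29, 79/29)

1. A_x = -136/29  [C, B, A are collinear ∩ DA ⟂ CB]
2. A_y = 79/29  [C, B, A are collinear ∩ DA ⟂ CB]
   → A = (-136/29, 79/29)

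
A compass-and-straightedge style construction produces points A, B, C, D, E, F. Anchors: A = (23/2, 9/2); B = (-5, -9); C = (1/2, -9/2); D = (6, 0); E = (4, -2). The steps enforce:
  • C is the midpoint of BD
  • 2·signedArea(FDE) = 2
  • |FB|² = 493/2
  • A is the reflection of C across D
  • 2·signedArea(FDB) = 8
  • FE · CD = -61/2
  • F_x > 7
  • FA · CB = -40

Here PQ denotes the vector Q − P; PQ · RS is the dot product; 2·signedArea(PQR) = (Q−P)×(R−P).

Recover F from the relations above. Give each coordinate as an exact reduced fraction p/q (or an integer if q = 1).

1. F_x = 15/2  [2·signedArea(FDE) = 2 ∩ FE · CD = -61/2]
2. F_y = 1/2  [2·signedArea(FDE) = 2 ∩ FE · CD = -61/2]
   → F = (15/2, 1/2)

F = (15/2, 1/2)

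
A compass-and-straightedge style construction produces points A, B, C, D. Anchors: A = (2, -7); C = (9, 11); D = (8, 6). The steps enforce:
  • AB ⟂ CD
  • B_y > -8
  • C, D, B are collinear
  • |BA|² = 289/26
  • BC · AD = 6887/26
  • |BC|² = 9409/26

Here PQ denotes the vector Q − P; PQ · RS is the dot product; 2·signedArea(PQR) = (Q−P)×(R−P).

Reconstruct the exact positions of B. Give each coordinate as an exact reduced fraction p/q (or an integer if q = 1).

1. B_x = 137/26  [C, D, B are collinear ∩ AB ⟂ CD]
2. B_y = -199/26  [C, D, B are collinear ∩ AB ⟂ CD]
   → B = (137/26, -199/26)

B = (137/26, -199/26)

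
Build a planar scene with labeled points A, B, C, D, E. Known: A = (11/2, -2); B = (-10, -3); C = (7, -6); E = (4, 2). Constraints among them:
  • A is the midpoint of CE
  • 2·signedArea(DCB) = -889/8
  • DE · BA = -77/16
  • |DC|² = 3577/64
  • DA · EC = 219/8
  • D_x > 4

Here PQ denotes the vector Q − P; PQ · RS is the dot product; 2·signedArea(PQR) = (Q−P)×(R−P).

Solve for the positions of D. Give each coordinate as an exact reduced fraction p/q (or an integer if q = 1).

1. D_x = 35/8  [DE · BA = -77/16 ∩ 2·signedArea(DCB) = -889/8]
2. D_y = 1  [DE · BA = -77/16 ∩ 2·signedArea(DCB) = -889/8]
   → D = (35/8, 1)

D = (35/8, 1)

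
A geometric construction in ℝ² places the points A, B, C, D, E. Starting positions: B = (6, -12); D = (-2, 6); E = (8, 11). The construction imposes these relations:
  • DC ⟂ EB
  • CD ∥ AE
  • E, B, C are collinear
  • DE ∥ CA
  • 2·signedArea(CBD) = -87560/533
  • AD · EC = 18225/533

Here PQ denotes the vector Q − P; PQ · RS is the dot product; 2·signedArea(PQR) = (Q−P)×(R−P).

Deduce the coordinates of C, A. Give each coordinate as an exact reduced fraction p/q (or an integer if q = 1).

1. C_x = 3994/533  [E, B, C are collinear ∩ DC ⟂ EB]
2. C_y = 2758/533  [E, B, C are collinear ∩ DC ⟂ EB]
   → C = (3994/533, 2758/533)
3. A_x = 9324/533  [CD ∥ AE ∩ DE ∥ CA]
4. A_y = 5423/533  [CD ∥ AE ∩ DE ∥ CA]
   → A = (9324/533, 5423/533)

A = (9324/533, 5423/533)
C = (3994/533, 2758/533)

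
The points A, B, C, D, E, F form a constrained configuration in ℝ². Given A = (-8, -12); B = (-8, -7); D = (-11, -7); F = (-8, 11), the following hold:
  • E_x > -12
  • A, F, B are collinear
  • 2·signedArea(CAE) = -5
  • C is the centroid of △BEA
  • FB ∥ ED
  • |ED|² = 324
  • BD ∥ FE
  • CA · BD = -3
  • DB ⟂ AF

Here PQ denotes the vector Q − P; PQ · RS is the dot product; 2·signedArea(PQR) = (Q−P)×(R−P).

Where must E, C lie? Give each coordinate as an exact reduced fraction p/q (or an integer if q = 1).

1. E_x = -11  [FB ∥ ED ∩ BD ∥ FE]
2. E_y = 11  [FB ∥ ED ∩ BD ∥ FE]
   → E = (-11, 11)
3. C_x = -9  [C is the centroid of △BEA]
4. C_y = -8/3  [C is the centroid of △BEA]
   → C = (-9, -8/3)

C = (-9, -8/3)
E = (-11, 11)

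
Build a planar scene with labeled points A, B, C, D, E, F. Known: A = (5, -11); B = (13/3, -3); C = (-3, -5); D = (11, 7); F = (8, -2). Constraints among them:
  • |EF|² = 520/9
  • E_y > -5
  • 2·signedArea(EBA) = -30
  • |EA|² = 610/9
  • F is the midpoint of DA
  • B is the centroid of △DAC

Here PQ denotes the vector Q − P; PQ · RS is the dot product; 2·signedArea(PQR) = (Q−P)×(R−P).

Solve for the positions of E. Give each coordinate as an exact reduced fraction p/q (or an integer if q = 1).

1. E_x = 2/3  [line 8·x + 2/3·y + -8/3 = 0 ∩ |EA|² = 610/9]
2. E_y = -4  [line 8·x + 2/3·y + -8/3 = 0 ∩ |EA|² = 610/9]
   → E = (2/3, -4)

E = (2/3, -4)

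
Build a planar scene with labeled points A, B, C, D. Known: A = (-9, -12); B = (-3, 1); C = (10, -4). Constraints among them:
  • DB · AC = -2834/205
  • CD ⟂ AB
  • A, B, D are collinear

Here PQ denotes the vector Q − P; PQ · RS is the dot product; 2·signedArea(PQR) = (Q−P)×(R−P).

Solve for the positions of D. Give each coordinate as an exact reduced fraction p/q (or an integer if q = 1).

1. D_x = -537/205  [A, B, D are collinear ∩ CD ⟂ AB]
2. D_y = 374/205  [A, B, D are collinear ∩ CD ⟂ AB]
   → D = (-537/205, 374/205)

D = (-537/205, 374/205)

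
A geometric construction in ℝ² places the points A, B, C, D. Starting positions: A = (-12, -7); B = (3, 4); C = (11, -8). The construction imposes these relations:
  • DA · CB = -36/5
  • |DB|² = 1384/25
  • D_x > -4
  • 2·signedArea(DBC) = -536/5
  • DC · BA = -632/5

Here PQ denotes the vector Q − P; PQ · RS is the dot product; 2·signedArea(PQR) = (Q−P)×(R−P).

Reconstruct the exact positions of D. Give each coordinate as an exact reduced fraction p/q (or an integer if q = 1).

1. D_x = -3  [DA · CB = -36/5 ∩ DC · BA = -632/5]
2. D_y = -2/5  [DA · CB = -36/5 ∩ DC · BA = -632/5]
   → D = (-3, -2/5)

D = (-3, -2/5)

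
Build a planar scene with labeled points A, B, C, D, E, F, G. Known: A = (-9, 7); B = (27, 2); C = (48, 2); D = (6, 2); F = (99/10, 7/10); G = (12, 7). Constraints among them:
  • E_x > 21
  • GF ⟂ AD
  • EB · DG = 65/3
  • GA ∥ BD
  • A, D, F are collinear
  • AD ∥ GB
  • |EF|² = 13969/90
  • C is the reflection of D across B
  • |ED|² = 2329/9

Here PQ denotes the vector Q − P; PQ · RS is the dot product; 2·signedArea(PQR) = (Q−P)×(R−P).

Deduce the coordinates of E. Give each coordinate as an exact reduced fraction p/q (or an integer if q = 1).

E = (22, 11/3)

1. E_x = 22  [line -6·x + -5·y + 451/3 = 0 ∩ |EF|² = 13969/90]
2. E_y = 11/3  [line -6·x + -5·y + 451/3 = 0 ∩ |EF|² = 13969/90]
   → E = (22, 11/3)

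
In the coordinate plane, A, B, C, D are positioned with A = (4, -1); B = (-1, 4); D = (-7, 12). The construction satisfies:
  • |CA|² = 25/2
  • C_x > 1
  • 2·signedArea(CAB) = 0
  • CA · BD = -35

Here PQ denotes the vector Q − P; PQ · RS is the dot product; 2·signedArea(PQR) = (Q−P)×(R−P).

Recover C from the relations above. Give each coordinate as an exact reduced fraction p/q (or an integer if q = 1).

C = (3/2, 3/2)

1. C_x = 3/2  [2·signedArea(CAB) = 0 ∩ CA · BD = -35]
2. C_y = 3/2  [2·signedArea(CAB) = 0 ∩ CA · BD = -35]
   → C = (3/2, 3/2)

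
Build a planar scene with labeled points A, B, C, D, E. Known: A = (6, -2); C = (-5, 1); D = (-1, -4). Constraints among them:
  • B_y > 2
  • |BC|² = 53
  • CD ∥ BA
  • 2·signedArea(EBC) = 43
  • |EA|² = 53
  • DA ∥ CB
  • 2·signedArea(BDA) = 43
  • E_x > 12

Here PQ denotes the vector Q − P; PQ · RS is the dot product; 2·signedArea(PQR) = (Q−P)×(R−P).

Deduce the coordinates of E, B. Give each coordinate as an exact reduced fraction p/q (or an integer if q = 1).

1. B_x = 2  [CD ∥ BA ∩ DA ∥ CB]
2. B_y = 3  [CD ∥ BA ∩ DA ∥ CB]
   → B = (2, 3)
3. E_x = 13  [line 2·x + -7·y + -26 = 0 ∩ |EA|² = 53]
4. E_y = 0  [line 2·x + -7·y + -26 = 0 ∩ |EA|² = 53]
   → E = (13, 0)

B = (2, 3)
E = (13, 0)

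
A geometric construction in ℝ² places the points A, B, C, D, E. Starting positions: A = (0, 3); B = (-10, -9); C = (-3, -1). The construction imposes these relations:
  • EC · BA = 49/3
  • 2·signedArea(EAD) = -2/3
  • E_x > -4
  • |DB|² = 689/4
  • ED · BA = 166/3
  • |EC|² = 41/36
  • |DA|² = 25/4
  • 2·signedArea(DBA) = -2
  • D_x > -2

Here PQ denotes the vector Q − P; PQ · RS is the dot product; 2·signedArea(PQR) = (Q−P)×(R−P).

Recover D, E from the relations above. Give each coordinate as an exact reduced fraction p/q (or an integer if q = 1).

D = (-3/2, 1)
E = (-23/6, -5/3)

1. D_x = -3/2  [line -12·x + 10·y + -28 = 0 ∩ |DB|² = 689/4]
2. D_y = 1  [line -12·x + 10·y + -28 = 0 ∩ |DB|² = 689/4]
   → D = (-3/2, 1)
3. E_x = -23/6  [2·signedArea(EAD) = -2/3 ∩ EC · BA = 49/3]
4. E_y = -5/3  [2·signedArea(EAD) = -2/3 ∩ EC · BA = 49/3]
   → E = (-23/6, -5/3)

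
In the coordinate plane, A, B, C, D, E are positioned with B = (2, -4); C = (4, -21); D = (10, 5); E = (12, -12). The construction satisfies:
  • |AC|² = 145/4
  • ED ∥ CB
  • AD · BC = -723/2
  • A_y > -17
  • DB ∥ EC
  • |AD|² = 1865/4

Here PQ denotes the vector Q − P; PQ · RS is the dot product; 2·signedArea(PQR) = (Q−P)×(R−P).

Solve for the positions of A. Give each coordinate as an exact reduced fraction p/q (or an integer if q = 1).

A = (8, -33/2)

1. A_x = 8  [line -2·x + 17·y + 593/2 = 0 ∩ |AC|² = 145/4]
2. A_y = -33/2  [line -2·x + 17·y + 593/2 = 0 ∩ |AC|² = 145/4]
   → A = (8, -33/2)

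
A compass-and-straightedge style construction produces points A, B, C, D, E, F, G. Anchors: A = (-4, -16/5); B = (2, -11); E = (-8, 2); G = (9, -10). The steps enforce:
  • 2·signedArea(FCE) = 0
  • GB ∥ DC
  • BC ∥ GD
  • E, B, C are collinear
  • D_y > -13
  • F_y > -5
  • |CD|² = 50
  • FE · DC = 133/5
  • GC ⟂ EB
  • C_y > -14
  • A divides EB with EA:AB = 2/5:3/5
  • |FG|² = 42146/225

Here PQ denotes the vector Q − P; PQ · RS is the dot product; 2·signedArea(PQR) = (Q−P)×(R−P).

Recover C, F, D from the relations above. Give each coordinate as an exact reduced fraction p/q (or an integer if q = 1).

1. C_x = 1108/269  [E, B, C are collinear ∩ GC ⟂ EB]
2. C_y = -3700/269  [E, B, C are collinear ∩ GC ⟂ EB]
   → C = (1108/269, -3700/269)
3. F_x = -10/3  [line -4238/269·x + -3260/269·y + -27384/269 = 0 ∩ |FG|² = 42146/225]
4. F_y = -61/15  [line -4238/269·x + -3260/269·y + -27384/269 = 0 ∩ |FG|² = 42146/225]
   → F = (-10/3, -61/15)
5. D_x = 2991/269  [GB ∥ DC ∩ BC ∥ GD]
6. D_y = -3431/269  [GB ∥ DC ∩ BC ∥ GD]
   → D = (2991/269, -3431/269)

C = (1108/269, -3700/269)
D = (2991/269, -3431/269)
F = (-10/3, -61/15)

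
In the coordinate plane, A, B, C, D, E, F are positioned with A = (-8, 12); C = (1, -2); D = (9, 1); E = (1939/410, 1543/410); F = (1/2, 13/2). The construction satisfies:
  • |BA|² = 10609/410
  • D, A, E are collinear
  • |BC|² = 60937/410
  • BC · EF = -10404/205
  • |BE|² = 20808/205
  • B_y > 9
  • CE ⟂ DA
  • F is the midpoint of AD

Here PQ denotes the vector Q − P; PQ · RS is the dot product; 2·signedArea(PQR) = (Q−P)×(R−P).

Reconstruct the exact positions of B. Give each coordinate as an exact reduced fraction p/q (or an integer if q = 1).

B = (-1529/410, 3787/410)

1. B_x = -1529/410  [line 867/205·x + -561/205·y + 1683/41 = 0 ∩ |BA|² = 10609/410]
2. B_y = 3787/410  [line 867/205·x + -561/205·y + 1683/41 = 0 ∩ |BA|² = 10609/410]
   → B = (-1529/410, 3787/410)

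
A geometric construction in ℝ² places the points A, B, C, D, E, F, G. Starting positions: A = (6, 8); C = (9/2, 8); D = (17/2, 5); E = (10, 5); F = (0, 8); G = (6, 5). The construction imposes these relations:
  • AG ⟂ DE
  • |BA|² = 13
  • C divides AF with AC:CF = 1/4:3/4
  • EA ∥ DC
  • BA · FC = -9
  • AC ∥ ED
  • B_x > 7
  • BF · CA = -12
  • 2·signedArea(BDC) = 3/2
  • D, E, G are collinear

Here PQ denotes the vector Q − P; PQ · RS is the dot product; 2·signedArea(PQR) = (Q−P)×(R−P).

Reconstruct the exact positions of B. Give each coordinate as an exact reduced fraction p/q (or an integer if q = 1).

B = (8, 5)

1. B_x = 8  [2·signedArea(BDC) = 3/2 ∩ BA · FC = -9]
2. B_y = 5  [2·signedArea(BDC) = 3/2 ∩ BA · FC = -9]
   → B = (8, 5)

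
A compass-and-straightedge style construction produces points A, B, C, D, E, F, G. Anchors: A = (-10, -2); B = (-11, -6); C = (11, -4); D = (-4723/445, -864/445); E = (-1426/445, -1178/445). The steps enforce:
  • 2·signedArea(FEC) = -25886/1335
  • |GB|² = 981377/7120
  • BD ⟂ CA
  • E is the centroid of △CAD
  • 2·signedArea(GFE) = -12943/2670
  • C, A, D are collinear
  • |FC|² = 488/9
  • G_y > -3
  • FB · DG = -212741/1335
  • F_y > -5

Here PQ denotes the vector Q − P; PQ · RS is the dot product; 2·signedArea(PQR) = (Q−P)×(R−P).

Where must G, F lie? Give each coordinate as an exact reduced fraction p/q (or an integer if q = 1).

1. F_x = 11/3  [line 602/445·x + 6321/445·y + 81872/1335 = 0 ∩ |FC|² = 488/9]
2. F_y = -14/3  [line 602/445·x + 6321/445·y + 81872/1335 = 0 ∩ |FC|² = 488/9]
   → F = (11/3, -14/3)
3. G_x = 617/1780  [2·signedArea(GFE) = -12943/2670 ∩ FB · DG = -212741/1335]
4. G_y = -2657/890  [2·signedArea(GFE) = -12943/2670 ∩ FB · DG = -212741/1335]
   → G = (617/1780, -2657/890)

F = (11/3, -14/3)
G = (617/1780, -2657/890)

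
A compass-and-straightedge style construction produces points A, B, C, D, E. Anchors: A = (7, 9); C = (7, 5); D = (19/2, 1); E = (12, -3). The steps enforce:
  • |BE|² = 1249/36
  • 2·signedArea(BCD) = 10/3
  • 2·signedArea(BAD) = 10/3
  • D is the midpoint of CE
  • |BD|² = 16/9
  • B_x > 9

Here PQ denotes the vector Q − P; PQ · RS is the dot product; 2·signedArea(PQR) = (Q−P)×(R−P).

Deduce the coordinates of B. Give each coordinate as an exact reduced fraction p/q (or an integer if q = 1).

B = (19/2, 7/3)

1. B_x = 19/2  [2·signedArea(BAD) = 10/3 ∩ 2·signedArea(BCD) = 10/3]
2. B_y = 7/3  [2·signedArea(BAD) = 10/3 ∩ 2·signedArea(BCD) = 10/3]
   → B = (19/2, 7/3)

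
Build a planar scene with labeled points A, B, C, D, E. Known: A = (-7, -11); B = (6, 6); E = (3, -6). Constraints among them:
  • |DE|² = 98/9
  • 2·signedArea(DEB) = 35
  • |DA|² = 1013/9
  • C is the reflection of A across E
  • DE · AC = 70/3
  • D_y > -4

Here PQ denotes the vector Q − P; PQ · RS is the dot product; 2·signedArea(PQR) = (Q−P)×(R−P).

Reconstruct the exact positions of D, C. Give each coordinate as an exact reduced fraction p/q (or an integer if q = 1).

C = (13, -1)
D = (2/3, -11/3)

1. D_x = 2/3  [line -12·x + 3·y + 19 = 0 ∩ |DA|² = 1013/9]
2. D_y = -11/3  [line -12·x + 3·y + 19 = 0 ∩ |DA|² = 1013/9]
   → D = (2/3, -11/3)
3. C_x = 13  [C is the reflection of A across E]
4. C_y = -1  [C is the reflection of A across E]
   → C = (13, -1)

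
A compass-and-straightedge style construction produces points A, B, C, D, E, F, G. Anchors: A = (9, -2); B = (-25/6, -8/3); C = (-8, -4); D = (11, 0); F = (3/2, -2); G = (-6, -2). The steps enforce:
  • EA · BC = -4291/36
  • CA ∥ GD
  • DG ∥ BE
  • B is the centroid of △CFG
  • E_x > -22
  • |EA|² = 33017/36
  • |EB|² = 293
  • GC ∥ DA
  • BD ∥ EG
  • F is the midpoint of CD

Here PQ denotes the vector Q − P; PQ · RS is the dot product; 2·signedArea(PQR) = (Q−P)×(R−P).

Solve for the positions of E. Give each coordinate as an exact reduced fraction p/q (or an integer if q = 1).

E = (-127/6, -14/3)

1. E_x = -127/6  [BD ∥ EG ∩ DG ∥ BE]
2. E_y = -14/3  [BD ∥ EG ∩ DG ∥ BE]
   → E = (-127/6, -14/3)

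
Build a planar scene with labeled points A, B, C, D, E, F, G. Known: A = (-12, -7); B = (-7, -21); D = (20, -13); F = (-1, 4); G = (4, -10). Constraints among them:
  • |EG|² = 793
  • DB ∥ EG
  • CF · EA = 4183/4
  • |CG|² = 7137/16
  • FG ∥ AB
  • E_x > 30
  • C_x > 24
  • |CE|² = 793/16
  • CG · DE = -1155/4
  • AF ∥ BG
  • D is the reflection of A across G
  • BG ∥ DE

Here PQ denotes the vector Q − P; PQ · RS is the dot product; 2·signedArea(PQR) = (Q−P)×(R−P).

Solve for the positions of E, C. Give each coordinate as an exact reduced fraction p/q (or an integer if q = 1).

1. E_x = 31  [DB ∥ EG ∩ BG ∥ DE]
2. E_y = -2  [DB ∥ EG ∩ BG ∥ DE]
   → E = (31, -2)
3. C_x = 97/4  [CF · EA = 4183/4 ∩ CG · DE = -1155/4]
4. C_y = -4  [CF · EA = 4183/4 ∩ CG · DE = -1155/4]
   → C = (97/4, -4)

C = (97/4, -4)
E = (31, -2)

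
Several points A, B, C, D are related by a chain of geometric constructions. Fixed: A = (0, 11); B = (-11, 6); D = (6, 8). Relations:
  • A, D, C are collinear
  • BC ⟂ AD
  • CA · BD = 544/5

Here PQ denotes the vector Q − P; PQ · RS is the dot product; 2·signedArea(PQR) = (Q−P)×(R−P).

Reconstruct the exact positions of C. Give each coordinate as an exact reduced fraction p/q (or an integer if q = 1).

C = (-34/5, 72/5)

1. C_x = -34/5  [A, D, C are collinear ∩ BC ⟂ AD]
2. C_y = 72/5  [A, D, C are collinear ∩ BC ⟂ AD]
   → C = (-34/5, 72/5)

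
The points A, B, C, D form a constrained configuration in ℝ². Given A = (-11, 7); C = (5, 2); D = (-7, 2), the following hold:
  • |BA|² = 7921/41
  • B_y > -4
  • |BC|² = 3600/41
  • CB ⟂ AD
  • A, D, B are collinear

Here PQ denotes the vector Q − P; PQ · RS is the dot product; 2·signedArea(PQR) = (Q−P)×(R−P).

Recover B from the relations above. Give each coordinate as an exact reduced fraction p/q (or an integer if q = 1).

1. B_x = -95/41  [A, D, B are collinear ∩ CB ⟂ AD]
2. B_y = -158/41  [A, D, B are collinear ∩ CB ⟂ AD]
   → B = (-95/41, -158/41)

B = (-95/41, -158/41)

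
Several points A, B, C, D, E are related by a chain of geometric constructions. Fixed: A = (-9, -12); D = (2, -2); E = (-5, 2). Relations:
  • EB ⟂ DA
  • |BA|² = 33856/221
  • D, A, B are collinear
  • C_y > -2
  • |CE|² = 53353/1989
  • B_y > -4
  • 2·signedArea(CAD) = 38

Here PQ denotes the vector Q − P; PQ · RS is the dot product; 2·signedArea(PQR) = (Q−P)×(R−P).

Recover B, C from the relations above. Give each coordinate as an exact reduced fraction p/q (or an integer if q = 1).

1. B_x = 35/221  [D, A, B are collinear ∩ EB ⟂ DA]
2. B_y = -812/221  [D, A, B are collinear ∩ EB ⟂ DA]
   → B = (35/221, -812/221)
3. C_x = -628/663  [line -10·x + 11·y + 4 = 0 ∩ |CE|² = 53353/1989]
4. C_y = -812/663  [line -10·x + 11·y + 4 = 0 ∩ |CE|² = 53353/1989]
   → C = (-628/663, -812/663)

B = (35/221, -812/221)
C = (-628/663, -812/663)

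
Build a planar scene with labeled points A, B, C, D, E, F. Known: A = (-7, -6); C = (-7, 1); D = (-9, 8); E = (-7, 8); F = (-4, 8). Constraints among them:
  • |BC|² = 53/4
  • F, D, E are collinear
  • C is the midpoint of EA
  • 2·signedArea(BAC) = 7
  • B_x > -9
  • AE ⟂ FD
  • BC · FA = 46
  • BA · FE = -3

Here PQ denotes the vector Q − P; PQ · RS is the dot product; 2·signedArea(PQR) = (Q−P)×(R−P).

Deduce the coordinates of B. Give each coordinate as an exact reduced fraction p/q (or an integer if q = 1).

1. B_x = -8  [BC · FA = 46 ∩ BA · FE = -3]
2. B_y = 9/2  [BC · FA = 46 ∩ BA · FE = -3]
   → B = (-8, 9/2)

B = (-8, 9/2)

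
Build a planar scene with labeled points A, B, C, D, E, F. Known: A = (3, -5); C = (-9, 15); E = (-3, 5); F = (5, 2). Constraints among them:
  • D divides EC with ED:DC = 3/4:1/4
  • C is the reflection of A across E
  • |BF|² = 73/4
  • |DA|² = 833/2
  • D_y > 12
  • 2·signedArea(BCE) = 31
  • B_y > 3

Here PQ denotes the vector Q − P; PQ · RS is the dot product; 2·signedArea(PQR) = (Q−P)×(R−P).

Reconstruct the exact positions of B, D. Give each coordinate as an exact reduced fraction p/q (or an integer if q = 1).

B = (1, 7/2)
D = (-15/2, 25/2)

1. B_x = 1  [line 10·x + 6·y + -31 = 0 ∩ |BF|² = 73/4]
2. B_y = 7/2  [line 10·x + 6·y + -31 = 0 ∩ |BF|² = 73/4]
   → B = (1, 7/2)
3. D_x = -15/2  [D divides EC with ED:DC = 3/4:1/4]
4. D_y = 25/2  [D divides EC with ED:DC = 3/4:1/4]
   → D = (-15/2, 25/2)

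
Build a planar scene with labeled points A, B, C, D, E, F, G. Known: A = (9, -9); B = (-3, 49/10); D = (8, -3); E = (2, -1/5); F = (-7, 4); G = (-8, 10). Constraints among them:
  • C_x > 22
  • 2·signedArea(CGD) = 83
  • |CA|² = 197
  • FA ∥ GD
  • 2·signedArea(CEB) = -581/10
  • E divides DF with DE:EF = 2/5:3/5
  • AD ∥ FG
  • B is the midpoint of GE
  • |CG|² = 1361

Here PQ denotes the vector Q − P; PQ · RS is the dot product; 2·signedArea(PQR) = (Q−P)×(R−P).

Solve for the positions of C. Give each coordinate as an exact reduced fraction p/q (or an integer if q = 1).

1. C_x = 23  [2·signedArea(CEB) = -581/10 ∩ 2·signedArea(CGD) = 83]
2. C_y = -10  [2·signedArea(CEB) = -581/10 ∩ 2·signedArea(CGD) = 83]
   → C = (23, -10)

C = (23, -10)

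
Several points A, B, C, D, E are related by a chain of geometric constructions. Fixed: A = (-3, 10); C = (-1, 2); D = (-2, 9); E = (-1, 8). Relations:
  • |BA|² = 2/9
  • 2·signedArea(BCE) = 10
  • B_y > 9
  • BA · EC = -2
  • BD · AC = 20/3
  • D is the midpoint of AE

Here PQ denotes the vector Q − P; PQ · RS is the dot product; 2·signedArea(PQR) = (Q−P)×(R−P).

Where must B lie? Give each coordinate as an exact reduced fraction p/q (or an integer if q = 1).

B = (-8/3, 29/3)

1. B_x = -8/3  [2·signedArea(BCE) = 10 ∩ BA · EC = -2]
2. B_y = 29/3  [2·signedArea(BCE) = 10 ∩ BA · EC = -2]
   → B = (-8/3, 29/3)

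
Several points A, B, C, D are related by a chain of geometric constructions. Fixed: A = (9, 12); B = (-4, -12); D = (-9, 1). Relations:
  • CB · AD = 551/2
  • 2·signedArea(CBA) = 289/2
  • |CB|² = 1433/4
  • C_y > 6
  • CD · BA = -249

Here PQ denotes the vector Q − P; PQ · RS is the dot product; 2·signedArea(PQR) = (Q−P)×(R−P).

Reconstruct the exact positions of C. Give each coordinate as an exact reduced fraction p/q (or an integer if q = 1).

1. C_x = 0  [CB · AD = 551/2 ∩ CD · BA = -249]
2. C_y = 13/2  [CB · AD = 551/2 ∩ CD · BA = -249]
   → C = (0, 13/2)

C = (0, 13/2)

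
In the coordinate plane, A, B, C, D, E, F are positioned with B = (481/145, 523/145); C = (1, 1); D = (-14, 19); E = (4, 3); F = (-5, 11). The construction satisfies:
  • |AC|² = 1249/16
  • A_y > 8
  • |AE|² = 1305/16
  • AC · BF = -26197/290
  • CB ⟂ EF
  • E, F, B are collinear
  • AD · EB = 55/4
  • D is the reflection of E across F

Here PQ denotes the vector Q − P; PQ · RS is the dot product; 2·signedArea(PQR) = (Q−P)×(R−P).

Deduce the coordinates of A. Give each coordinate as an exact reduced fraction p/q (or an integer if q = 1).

A = (-11/4, 9)

1. A_x = -11/4  [line 1206/145·x + -1072/145·y + 25929/290 = 0 ∩ |AE|² = 1305/16]
2. A_y = 9  [line 1206/145·x + -1072/145·y + 25929/290 = 0 ∩ |AE|² = 1305/16]
   → A = (-11/4, 9)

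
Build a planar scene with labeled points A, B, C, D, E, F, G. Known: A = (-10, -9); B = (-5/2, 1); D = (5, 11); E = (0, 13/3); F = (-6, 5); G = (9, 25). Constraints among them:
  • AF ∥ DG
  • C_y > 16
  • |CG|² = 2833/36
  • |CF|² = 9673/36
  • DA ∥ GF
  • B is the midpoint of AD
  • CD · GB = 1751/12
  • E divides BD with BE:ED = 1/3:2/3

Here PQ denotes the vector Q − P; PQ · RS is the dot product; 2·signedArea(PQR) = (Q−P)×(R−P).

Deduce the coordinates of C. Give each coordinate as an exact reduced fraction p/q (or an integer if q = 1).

C = (31/6, 17)

1. C_x = 31/6  [line 23/2·x + 24·y + -5609/12 = 0 ∩ |CG|² = 2833/36]
2. C_y = 17  [line 23/2·x + 24·y + -5609/12 = 0 ∩ |CG|² = 2833/36]
   → C = (31/6, 17)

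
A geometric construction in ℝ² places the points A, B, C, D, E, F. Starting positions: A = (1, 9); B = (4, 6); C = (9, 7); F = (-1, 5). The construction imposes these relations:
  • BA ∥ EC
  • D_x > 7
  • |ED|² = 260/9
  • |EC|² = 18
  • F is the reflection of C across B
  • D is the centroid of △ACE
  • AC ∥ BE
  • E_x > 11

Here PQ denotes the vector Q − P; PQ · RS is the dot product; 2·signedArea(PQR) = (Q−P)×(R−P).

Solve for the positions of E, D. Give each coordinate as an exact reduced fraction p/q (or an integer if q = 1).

D = (22/3, 20/3)
E = (12, 4)

1. E_x = 12  [BA ∥ EC ∩ AC ∥ BE]
2. E_y = 4  [BA ∥ EC ∩ AC ∥ BE]
   → E = (12, 4)
3. D_x = 22/3  [D is the centroid of △ACE]
4. D_y = 20/3  [D is the centroid of △ACE]
   → D = (22/3, 20/3)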